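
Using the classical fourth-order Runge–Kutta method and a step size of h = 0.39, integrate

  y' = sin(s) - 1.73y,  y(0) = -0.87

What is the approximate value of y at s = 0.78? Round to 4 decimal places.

-0.0347

RK4: k1 = f(s_n, y_n); k2 = f(s_n + h/2, y_n + (h/2)·k1); k3 = f(s_n + h/2, y_n + (h/2)·k2); k4 = f(s_n + h, y_n + h·k3); y_{n+1} = y_n + (h/6)·(k1 + 2k2 + 2k3 + k4).
s=0.000000, y=-0.870000:
  k1 = f(0.000000, -0.870000) = 1.505100
  k2 = f(0.195000, -0.576506) = 1.191121
  k3 = f(0.195000, -0.637731) = 1.297042
  k4 = f(0.390000, -0.364154) = 1.010174
  y ← -0.870000 + (0.39/6)·(k1 + 2k2 + 2k3 + k4) = -0.383046
s=0.390000, y=-0.383046:
  k1 = f(0.390000, -0.383046) = 1.042858
  k2 = f(0.585000, -0.179689) = 0.863061
  k3 = f(0.585000, -0.214749) = 0.923715
  k4 = f(0.780000, -0.022797) = 0.742718
  y ← -0.383046 + (0.39/6)·(k1 + 2k2 + 2k3 + k4) = -0.034703
y(0.78) ≈ -0.0347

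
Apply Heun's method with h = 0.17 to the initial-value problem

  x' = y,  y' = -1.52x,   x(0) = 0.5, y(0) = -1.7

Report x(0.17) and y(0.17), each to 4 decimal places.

0.2000, -1.7919

Heun on (x,y): k1 = f(t_n, state_n); k2 = f(t_n + h, state_n + h·k1); state_{n+1} = state_n + (h/2)·(k1 + k2).
0.000000: (0.500000, -1.700000)
  k1 = (-1.700000, -0.760000)
  predictor → (0.211000, -1.829200)
  k2 = (-1.829200, -0.320720)
  → (0.200018, -1.791861)
(x(0.17), y(0.17)) ≈ (0.2000, -1.7919)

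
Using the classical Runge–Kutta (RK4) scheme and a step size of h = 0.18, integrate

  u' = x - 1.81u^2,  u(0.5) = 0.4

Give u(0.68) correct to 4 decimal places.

0.4480

RK4: k1 = f(x_n, u_n); k2 = f(x_n + h/2, u_n + (h/2)·k1); k3 = f(x_n + h/2, u_n + (h/2)·k2); k4 = f(x_n + h, u_n + h·k3); u_{n+1} = u_n + (h/6)·(k1 + 2k2 + 2k3 + k4).
x=0.500000, u=0.400000:
  k1 = f(0.500000, 0.400000) = 0.210400
  k2 = f(0.590000, 0.418936) = 0.272332
  k3 = f(0.590000, 0.424510) = 0.263822
  k4 = f(0.680000, 0.447488) = 0.317556
  u ← 0.400000 + (0.18/6)·(k1 + 2k2 + 2k3 + k4) = 0.448008
u(0.68) ≈ 0.4480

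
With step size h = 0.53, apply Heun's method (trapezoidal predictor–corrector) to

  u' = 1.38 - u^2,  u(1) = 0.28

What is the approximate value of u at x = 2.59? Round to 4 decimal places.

Heun: k1 = f(x_n, u_n); k2 = f(x_n + h, u_n + h·k1); u_{n+1} = u_n + (h/2)·(k1 + k2).
x=1.000000, u=0.280000:
  k1 = f(1.000000, 0.280000) = 1.301600
  k2 = f(1.530000, 0.969848) = 0.439395
  u ← 0.280000 + (0.53/2)·(1.301600 + 0.439395) = 0.741364
x=1.530000, u=0.741364:
  k1 = f(1.530000, 0.741364) = 0.830380
  k2 = f(2.060000, 1.181465) = -0.015860
  u ← 0.741364 + (0.53/2)·(0.830380 + (-0.015860)) = 0.957212
x=2.060000, u=0.957212:
  k1 = f(2.060000, 0.957212) = 0.463746
  k2 = f(2.590000, 1.202997) = -0.067202
  u ← 0.957212 + (0.53/2)·(0.463746 + (-0.067202)) = 1.062296
u(2.59) ≈ 1.0623

1.0623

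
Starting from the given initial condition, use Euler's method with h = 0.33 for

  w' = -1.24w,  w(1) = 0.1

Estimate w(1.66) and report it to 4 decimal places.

0.0349

Euler: w_{n+1} = w_n + h·f(t_n, w_n).
t=1.000000, w=0.100000: f=-0.124000 → w ← 0.100000 + 0.33·(-0.124000) = 0.059080
t=1.330000, w=0.059080: f=-0.073259 → w ← 0.059080 + 0.33·(-0.073259) = 0.034904
w(1.66) ≈ 0.0349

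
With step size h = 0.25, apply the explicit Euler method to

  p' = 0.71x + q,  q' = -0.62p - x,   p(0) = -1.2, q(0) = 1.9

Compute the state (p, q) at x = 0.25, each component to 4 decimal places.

-0.7250, 2.0860

Euler on (p,q): p_{n+1} = p_n + h·p', q_{n+1} = q_n + h·q'.
0.000000: (-1.200000, 1.900000); f=(1.900000, 0.744000) → (-0.725000, 2.086000)
(p(0.25), q(0.25)) ≈ (-0.7250, 2.0860)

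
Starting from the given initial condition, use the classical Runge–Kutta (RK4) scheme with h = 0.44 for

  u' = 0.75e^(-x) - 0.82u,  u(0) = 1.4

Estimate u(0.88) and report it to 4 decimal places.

0.9770

RK4: k1 = f(x_n, u_n); k2 = f(x_n + h/2, u_n + (h/2)·k1); k3 = f(x_n + h/2, u_n + (h/2)·k2); k4 = f(x_n + h, u_n + h·k3); u_{n+1} = u_n + (h/6)·(k1 + 2k2 + 2k3 + k4).
x=0.000000, u=1.400000:
  k1 = f(0.000000, 1.400000) = -0.398000
  k2 = f(0.220000, 1.312440) = -0.474312
  k3 = f(0.220000, 1.295651) = -0.460545
  k4 = f(0.440000, 1.197360) = -0.498808
  u ← 1.400000 + (0.44/6)·(k1 + 2k2 + 2k3 + k4) = 1.197122
x=0.440000, u=1.197122:
  k1 = f(0.440000, 1.197122) = -0.498613
  k2 = f(0.660000, 1.087427) = -0.504052
  k3 = f(0.660000, 1.086230) = -0.503070
  k4 = f(0.880000, 0.975771) = -0.489045
  u ← 1.197122 + (0.44/6)·(k1 + 2k2 + 2k3 + k4) = 0.976982
u(0.88) ≈ 0.9770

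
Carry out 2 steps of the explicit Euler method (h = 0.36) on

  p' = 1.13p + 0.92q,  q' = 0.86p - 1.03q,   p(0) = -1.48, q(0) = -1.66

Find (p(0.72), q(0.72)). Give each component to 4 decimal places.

Euler on (p,q): p_{n+1} = p_n + h·p', q_{n+1} = q_n + h·q'.
0.000000: (-1.480000, -1.660000); f=(-3.199600, 0.437000) → (-2.631856, -1.502680)
0.360000: (-2.631856, -1.502680); f=(-4.356463, -0.715636) → (-4.200183, -1.760309)
(p(0.72), q(0.72)) ≈ (-4.2002, -1.7603)

-4.2002, -1.7603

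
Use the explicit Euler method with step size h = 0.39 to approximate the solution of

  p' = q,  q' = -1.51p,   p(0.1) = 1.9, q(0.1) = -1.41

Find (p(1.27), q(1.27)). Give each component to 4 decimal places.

Euler on (p,q): p_{n+1} = p_n + h·p', q_{n+1} = q_n + h·q'.
0.100000: (1.900000, -1.410000); f=(-1.410000, -2.869000) → (1.350100, -2.528910)
0.490000: (1.350100, -2.528910); f=(-2.528910, -2.038651) → (0.363825, -3.323984)
0.880000: (0.363825, -3.323984); f=(-3.323984, -0.549376) → (-0.932529, -3.538240)
(p(1.27), q(1.27)) ≈ (-0.9325, -3.5382)

-0.9325, -3.5382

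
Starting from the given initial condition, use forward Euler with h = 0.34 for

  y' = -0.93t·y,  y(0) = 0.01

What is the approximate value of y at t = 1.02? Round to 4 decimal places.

0.0070

Euler: y_{n+1} = y_n + h·f(t_n, y_n).
t=0.000000, y=0.010000: f=0.000000 → y ← 0.010000 + 0.34·0.000000 = 0.010000
t=0.340000, y=0.010000: f=-0.003162 → y ← 0.010000 + 0.34·(-0.003162) = 0.008925
t=0.680000, y=0.008925: f=-0.005644 → y ← 0.008925 + 0.34·(-0.005644) = 0.007006
y(1.02) ≈ 0.0070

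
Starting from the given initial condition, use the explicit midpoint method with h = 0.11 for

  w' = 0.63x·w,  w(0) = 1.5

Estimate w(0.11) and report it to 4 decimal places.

1.5057

Midpoint: k1 = f(x_n, w_n); k2 = f(x_n + h/2, w_n + (h/2)·k1); w_{n+1} = w_n + h·k2.
x=0.000000, w=1.500000:
  k1 = f(0.000000, 1.500000) = 0.000000
  k2 = f(0.055000, 1.500000) = 0.051975
  w ← 1.500000 + 0.11·0.051975 = 1.505717
w(0.11) ≈ 1.5057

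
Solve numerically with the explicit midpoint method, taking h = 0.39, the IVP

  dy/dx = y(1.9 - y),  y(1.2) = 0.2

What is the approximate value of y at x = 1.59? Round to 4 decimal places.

0.3697

Midpoint: k1 = f(x_n, y_n); k2 = f(x_n + h/2, y_n + (h/2)·k1); y_{n+1} = y_n + h·k2.
x=1.200000, y=0.200000:
  k1 = f(1.200000, 0.200000) = 0.340000
  k2 = f(1.395000, 0.266300) = 0.435054
  y ← 0.200000 + 0.39·0.435054 = 0.369671
y(1.59) ≈ 0.3697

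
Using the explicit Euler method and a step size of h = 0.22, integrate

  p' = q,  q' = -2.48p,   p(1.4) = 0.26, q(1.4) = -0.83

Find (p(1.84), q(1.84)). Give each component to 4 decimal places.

-0.1364, -1.0141

Euler on (p,q): p_{n+1} = p_n + h·p', q_{n+1} = q_n + h·q'.
1.400000: (0.260000, -0.830000); f=(-0.830000, -0.644800) → (0.077400, -0.971856)
1.620000: (0.077400, -0.971856); f=(-0.971856, -0.191952) → (-0.136408, -1.014085)
(p(1.84), q(1.84)) ≈ (-0.1364, -1.0141)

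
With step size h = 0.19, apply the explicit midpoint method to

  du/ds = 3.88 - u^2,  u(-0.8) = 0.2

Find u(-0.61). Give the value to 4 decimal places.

0.8766

Midpoint: k1 = f(s_n, u_n); k2 = f(s_n + h/2, u_n + (h/2)·k1); u_{n+1} = u_n + h·k2.
s=-0.800000, u=0.200000:
  k1 = f(-0.800000, 0.200000) = 3.840000
  k2 = f(-0.705000, 0.564800) = 3.561001
  u ← 0.200000 + 0.19·3.561001 = 0.876590
u(-0.61) ≈ 0.8766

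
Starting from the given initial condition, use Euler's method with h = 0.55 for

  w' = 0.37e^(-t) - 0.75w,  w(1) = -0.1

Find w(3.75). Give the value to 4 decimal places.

0.0360

Euler: w_{n+1} = w_n + h·f(t_n, w_n).
t=1.000000, w=-0.100000: f=0.211115 → w ← -0.100000 + 0.55·0.211115 = 0.016113
t=1.550000, w=0.016113: f=0.066447 → w ← 0.016113 + 0.55·0.066447 = 0.052659
t=2.100000, w=0.052659: f=0.005815 → w ← 0.052659 + 0.55·0.005815 = 0.055857
t=2.650000, w=0.055857: f=-0.015752 → w ← 0.055857 + 0.55·(-0.015752) = 0.047194
t=3.200000, w=0.047194: f=-0.020313 → w ← 0.047194 + 0.55·(-0.020313) = 0.036021
w(3.75) ≈ 0.0360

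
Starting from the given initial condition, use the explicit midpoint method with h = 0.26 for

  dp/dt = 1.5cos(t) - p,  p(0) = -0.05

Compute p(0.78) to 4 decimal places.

0.6857

Midpoint: k1 = f(t_n, p_n); k2 = f(t_n + h/2, p_n + (h/2)·k1); p_{n+1} = p_n + h·k2.
t=0.000000, p=-0.050000:
  k1 = f(0.000000, -0.050000) = 1.550000
  k2 = f(0.130000, 0.151500) = 1.335843
  p ← -0.050000 + 0.26·1.335843 = 0.297319
t=0.260000, p=0.297319:
  k1 = f(0.260000, 0.297319) = 1.152266
  k2 = f(0.390000, 0.447114) = 0.940250
  p ← 0.297319 + 0.26·0.940250 = 0.541784
t=0.520000, p=0.541784:
  k1 = f(0.520000, 0.541784) = 0.759945
  k2 = f(0.650000, 0.640577) = 0.553549
  p ← 0.541784 + 0.26·0.553549 = 0.685707
p(0.78) ≈ 0.6857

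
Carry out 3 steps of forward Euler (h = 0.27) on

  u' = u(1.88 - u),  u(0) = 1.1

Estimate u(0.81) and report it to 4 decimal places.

1.6738

Euler: u_{n+1} = u_n + h·f(x_n, u_n).
x=0.000000, u=1.100000: f=0.858000 → u ← 1.100000 + 0.27·0.858000 = 1.331660
x=0.270000, u=1.331660: f=0.730202 → u ← 1.331660 + 0.27·0.730202 = 1.528815
x=0.540000, u=1.528815: f=0.536897 → u ← 1.528815 + 0.27·0.536897 = 1.673777
u(0.81) ≈ 1.6738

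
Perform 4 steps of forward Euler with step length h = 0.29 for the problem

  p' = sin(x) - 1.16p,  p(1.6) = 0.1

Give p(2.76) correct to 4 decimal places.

0.5636

Euler: p_{n+1} = p_n + h·f(x_n, p_n).
x=1.600000, p=0.100000: f=0.883574 → p ← 0.100000 + 0.29·0.883574 = 0.356236
x=1.890000, p=0.356236: f=0.536251 → p ← 0.356236 + 0.29·0.536251 = 0.511749
x=2.180000, p=0.511749: f=0.226475 → p ← 0.511749 + 0.29·0.226475 = 0.577427
x=2.470000, p=0.577427: f=-0.047582 → p ← 0.577427 + 0.29·(-0.047582) = 0.563628
p(2.76) ≈ 0.5636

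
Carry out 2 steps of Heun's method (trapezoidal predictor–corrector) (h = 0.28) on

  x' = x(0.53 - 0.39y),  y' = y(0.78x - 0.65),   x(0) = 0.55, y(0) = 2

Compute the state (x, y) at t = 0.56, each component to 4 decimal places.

Heun on (x,y): k1 = f(t_n, state_n); k2 = f(t_n + h, state_n + h·k1); state_{n+1} = state_n + (h/2)·(k1 + k2).
0.000000: (0.550000, 2.000000)
  k1 = (-0.137500, -0.442000)
  predictor → (0.511500, 1.876240)
  k2 = (-0.103187, -0.470993)
  → (0.516304, 1.872181)
0.280000: (0.516304, 1.872181)
  k1 = (-0.103339, -0.462959)
  predictor → (0.487369, 1.742553)
  k2 = (-0.072908, -0.470232)
  → (0.491629, 1.741534)
(x(0.56), y(0.56)) ≈ (0.4916, 1.7415)

0.4916, 1.7415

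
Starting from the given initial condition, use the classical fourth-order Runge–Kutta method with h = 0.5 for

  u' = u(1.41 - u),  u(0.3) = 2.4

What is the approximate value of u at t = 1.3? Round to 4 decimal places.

RK4: k1 = f(t_n, u_n); k2 = f(t_n + h/2, u_n + (h/2)·k1); k3 = f(t_n + h/2, u_n + (h/2)·k2); k4 = f(t_n + h, u_n + h·k3); u_{n+1} = u_n + (h/6)·(k1 + 2k2 + 2k3 + k4).
t=0.300000, u=2.400000:
  k1 = f(0.300000, 2.400000) = -2.376000
  k2 = f(0.550000, 1.806000) = -0.715176
  k3 = f(0.550000, 2.221206) = -1.801856
  k4 = f(0.800000, 1.499072) = -0.133526
  u ← 2.400000 + (0.5/6)·(k1 + 2k2 + 2k3 + k4) = 1.771368
t=0.800000, u=1.771368:
  k1 = f(0.800000, 1.771368) = -0.640115
  k2 = f(1.050000, 1.611339) = -0.324425
  k3 = f(1.050000, 1.690261) = -0.473715
  k4 = f(1.300000, 1.534510) = -0.191062
  u ← 1.771368 + (0.5/6)·(k1 + 2k2 + 2k3 + k4) = 1.569080
u(1.3) ≈ 1.5691

1.5691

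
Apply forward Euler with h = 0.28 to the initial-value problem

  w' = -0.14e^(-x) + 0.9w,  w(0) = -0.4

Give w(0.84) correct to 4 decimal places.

-0.9059

Euler: w_{n+1} = w_n + h·f(x_n, w_n).
x=0.000000, w=-0.400000: f=-0.500000 → w ← -0.400000 + 0.28·(-0.500000) = -0.540000
x=0.280000, w=-0.540000: f=-0.591810 → w ← -0.540000 + 0.28·(-0.591810) = -0.705707
x=0.560000, w=-0.705707: f=-0.715105 → w ← -0.705707 + 0.28·(-0.715105) = -0.905936
w(0.84) ≈ -0.9059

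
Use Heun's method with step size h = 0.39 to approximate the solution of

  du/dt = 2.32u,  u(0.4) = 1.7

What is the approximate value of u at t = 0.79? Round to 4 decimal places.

3.9340

Heun: k1 = f(t_n, u_n); k2 = f(t_n + h, u_n + h·k1); u_{n+1} = u_n + (h/2)·(k1 + k2).
t=0.400000, u=1.700000:
  k1 = f(0.400000, 1.700000) = 3.944000
  k2 = f(0.790000, 3.238160) = 7.512531
  u ← 1.700000 + (0.39/2)·(3.944000 + 7.512531) = 3.934024
u(0.79) ≈ 3.9340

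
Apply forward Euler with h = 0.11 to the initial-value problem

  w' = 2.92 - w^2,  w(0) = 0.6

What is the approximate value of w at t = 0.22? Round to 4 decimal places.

1.1173

Euler: w_{n+1} = w_n + h·f(t_n, w_n).
t=0.000000, w=0.600000: f=2.560000 → w ← 0.600000 + 0.11·2.560000 = 0.881600
t=0.110000, w=0.881600: f=2.142781 → w ← 0.881600 + 0.11·2.142781 = 1.117306
w(0.22) ≈ 1.1173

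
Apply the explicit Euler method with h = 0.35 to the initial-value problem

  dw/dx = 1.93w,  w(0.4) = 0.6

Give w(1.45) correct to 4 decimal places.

2.8222

Euler: w_{n+1} = w_n + h·f(x_n, w_n).
x=0.400000, w=0.600000: f=1.158000 → w ← 0.600000 + 0.35·1.158000 = 1.005300
x=0.750000, w=1.005300: f=1.940229 → w ← 1.005300 + 0.35·1.940229 = 1.684380
x=1.100000, w=1.684380: f=3.250854 → w ← 1.684380 + 0.35·3.250854 = 2.822179
w(1.45) ≈ 2.8222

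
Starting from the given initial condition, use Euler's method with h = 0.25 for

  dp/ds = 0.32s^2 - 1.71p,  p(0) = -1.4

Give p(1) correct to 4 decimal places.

-0.0923

Euler: p_{n+1} = p_n + h·f(s_n, p_n).
s=0.000000, p=-1.400000: f=2.394000 → p ← -1.400000 + 0.25·2.394000 = -0.801500
s=0.250000, p=-0.801500: f=1.390565 → p ← -0.801500 + 0.25·1.390565 = -0.453859
s=0.500000, p=-0.453859: f=0.856098 → p ← -0.453859 + 0.25·0.856098 = -0.239834
s=0.750000, p=-0.239834: f=0.590116 → p ← -0.239834 + 0.25·0.590116 = -0.092305
p(1) ≈ -0.0923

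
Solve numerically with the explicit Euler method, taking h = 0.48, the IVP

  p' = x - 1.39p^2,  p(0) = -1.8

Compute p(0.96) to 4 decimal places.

-14.2032

Euler: p_{n+1} = p_n + h·f(x_n, p_n).
x=0.000000, p=-1.800000: f=-4.503600 → p ← -1.800000 + 0.48·(-4.503600) = -3.961728
x=0.480000, p=-3.961728: f=-21.336451 → p ← -3.961728 + 0.48·(-21.336451) = -14.203225
p(0.96) ≈ -14.2032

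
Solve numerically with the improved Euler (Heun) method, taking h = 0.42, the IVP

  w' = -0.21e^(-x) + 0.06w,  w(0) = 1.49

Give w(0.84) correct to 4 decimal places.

1.4422

Heun: k1 = f(x_n, w_n); k2 = f(x_n + h, w_n + h·k1); w_{n+1} = w_n + (h/2)·(k1 + k2).
x=0.000000, w=1.490000:
  k1 = f(0.000000, 1.490000) = -0.120600
  k2 = f(0.420000, 1.439348) = -0.051619
  w ← 1.490000 + (0.42/2)·(-0.120600 + (-0.051619)) = 1.453834
x=0.420000, w=1.453834:
  k1 = f(0.420000, 1.453834) = -0.050750
  k2 = f(0.840000, 1.432519) = -0.004708
  w ← 1.453834 + (0.42/2)·(-0.050750 + (-0.004708)) = 1.442188
w(0.84) ≈ 1.4422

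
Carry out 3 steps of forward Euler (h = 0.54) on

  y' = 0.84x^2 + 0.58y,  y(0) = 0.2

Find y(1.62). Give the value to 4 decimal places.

1.1557

Euler: y_{n+1} = y_n + h·f(x_n, y_n).
x=0.000000, y=0.200000: f=0.116000 → y ← 0.200000 + 0.54·0.116000 = 0.262640
x=0.540000, y=0.262640: f=0.397275 → y ← 0.262640 + 0.54·0.397275 = 0.477169
x=1.080000, y=0.477169: f=1.256534 → y ← 0.477169 + 0.54·1.256534 = 1.155697
y(1.62) ≈ 1.1557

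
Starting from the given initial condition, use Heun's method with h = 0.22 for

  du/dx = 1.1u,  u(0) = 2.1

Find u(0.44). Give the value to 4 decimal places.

Heun: k1 = f(x_n, u_n); k2 = f(x_n + h, u_n + h·k1); u_{n+1} = u_n + (h/2)·(k1 + k2).
x=0.000000, u=2.100000:
  k1 = f(0.000000, 2.100000) = 2.310000
  k2 = f(0.220000, 2.608200) = 2.869020
  u ← 2.100000 + (0.22/2)·(2.310000 + 2.869020) = 2.669692
x=0.220000, u=2.669692:
  k1 = f(0.220000, 2.669692) = 2.936661
  k2 = f(0.440000, 3.315758) = 3.647333
  u ← 2.669692 + (0.22/2)·(2.936661 + 3.647333) = 3.393932
u(0.44) ≈ 3.3939

3.3939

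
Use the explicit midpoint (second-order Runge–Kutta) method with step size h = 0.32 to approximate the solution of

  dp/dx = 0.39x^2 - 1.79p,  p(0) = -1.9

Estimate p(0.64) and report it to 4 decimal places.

Midpoint: k1 = f(x_n, p_n); k2 = f(x_n + h/2, p_n + (h/2)·k1); p_{n+1} = p_n + h·k2.
x=0.000000, p=-1.900000:
  k1 = f(0.000000, -1.900000) = 3.401000
  k2 = f(0.160000, -1.355840) = 2.436938
  p ← -1.900000 + 0.32·2.436938 = -1.120180
x=0.320000, p=-1.120180:
  k1 = f(0.320000, -1.120180) = 2.045058
  k2 = f(0.480000, -0.792971) = 1.509273
  p ← -1.120180 + 0.32·1.509273 = -0.637212
p(0.64) ≈ -0.6372

-0.6372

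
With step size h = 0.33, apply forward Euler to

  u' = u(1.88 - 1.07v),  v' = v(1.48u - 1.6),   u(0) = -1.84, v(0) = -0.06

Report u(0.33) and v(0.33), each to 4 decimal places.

Euler on (u,v): u_{n+1} = u_n + h·u', v_{n+1} = v_n + h·v'.
0.000000: (-1.840000, -0.060000); f=(-3.577328, 0.259392) → (-3.020518, 0.025599)
(u(0.33), v(0.33)) ≈ (-3.0205, 0.0256)

-3.0205, 0.0256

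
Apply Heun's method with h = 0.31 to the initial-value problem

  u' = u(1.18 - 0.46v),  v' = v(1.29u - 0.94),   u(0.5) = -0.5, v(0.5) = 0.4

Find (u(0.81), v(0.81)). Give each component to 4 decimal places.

Heun on (u,v): k1 = f(x_n, state_n); k2 = f(x_n + h, state_n + h·k1); state_{n+1} = state_n + (h/2)·(k1 + k2).
0.500000: (-0.500000, 0.400000)
  k1 = (-0.498000, -0.634000)
  predictor → (-0.654380, 0.203460)
  k2 = (-0.710924, -0.363003)
  → (-0.687383, 0.245465)
(u(0.81), v(0.81)) ≈ (-0.6874, 0.2455)

-0.6874, 0.2455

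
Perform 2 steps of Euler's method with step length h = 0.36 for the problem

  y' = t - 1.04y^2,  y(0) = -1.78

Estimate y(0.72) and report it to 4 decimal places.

Euler: y_{n+1} = y_n + h·f(t_n, y_n).
t=0.000000, y=-1.780000: f=-3.295136 → y ← -1.780000 + 0.36·(-3.295136) = -2.966249
t=0.360000, y=-2.966249: f=-8.790578 → y ← -2.966249 + 0.36·(-8.790578) = -6.130857
y(0.72) ≈ -6.1309

-6.1309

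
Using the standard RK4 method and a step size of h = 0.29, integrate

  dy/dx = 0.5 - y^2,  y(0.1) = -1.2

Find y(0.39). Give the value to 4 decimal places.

-1.6087

RK4: k1 = f(x_n, y_n); k2 = f(x_n + h/2, y_n + (h/2)·k1); k3 = f(x_n + h/2, y_n + (h/2)·k2); k4 = f(x_n + h, y_n + h·k3); y_{n+1} = y_n + (h/6)·(k1 + 2k2 + 2k3 + k4).
x=0.100000, y=-1.200000:
  k1 = f(0.100000, -1.200000) = -0.940000
  k2 = f(0.245000, -1.336300) = -1.285698
  k3 = f(0.245000, -1.386426) = -1.422178
  k4 = f(0.390000, -1.612431) = -2.099935
  y ← -1.200000 + (0.29/6)·(k1 + 2k2 + 2k3 + k4) = -1.608691
y(0.39) ≈ -1.6087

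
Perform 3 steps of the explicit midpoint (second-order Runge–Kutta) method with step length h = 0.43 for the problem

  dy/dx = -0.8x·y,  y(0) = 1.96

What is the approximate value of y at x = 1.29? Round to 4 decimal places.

Midpoint: k1 = f(x_n, y_n); k2 = f(x_n + h/2, y_n + (h/2)·k1); y_{n+1} = y_n + h·k2.
x=0.000000, y=1.960000:
  k1 = f(0.000000, 1.960000) = 0.000000
  k2 = f(0.215000, 1.960000) = -0.337120
  y ← 1.960000 + 0.43·(-0.337120) = 1.815038
x=0.430000, y=1.815038:
  k1 = f(0.430000, 1.815038) = -0.624373
  k2 = f(0.645000, 1.680798) = -0.867292
  y ← 1.815038 + 0.43·(-0.867292) = 1.442103
x=0.860000, y=1.442103:
  k1 = f(0.860000, 1.442103) = -0.992167
  k2 = f(1.075000, 1.228787) = -1.056757
  y ← 1.442103 + 0.43·(-1.056757) = 0.987697
y(1.29) ≈ 0.9877

0.9877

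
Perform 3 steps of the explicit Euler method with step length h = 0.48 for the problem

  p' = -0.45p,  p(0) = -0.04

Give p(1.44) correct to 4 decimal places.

-0.0193

Euler: p_{n+1} = p_n + h·f(t_n, p_n).
t=0.000000, p=-0.040000: f=0.018000 → p ← -0.040000 + 0.48·0.018000 = -0.031360
t=0.480000, p=-0.031360: f=0.014112 → p ← -0.031360 + 0.48·0.014112 = -0.024586
t=0.960000, p=-0.024586: f=0.011064 → p ← -0.024586 + 0.48·0.011064 = -0.019276
p(1.44) ≈ -0.0193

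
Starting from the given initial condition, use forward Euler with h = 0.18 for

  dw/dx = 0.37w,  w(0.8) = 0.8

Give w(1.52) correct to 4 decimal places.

1.0354

Euler: w_{n+1} = w_n + h·f(x_n, w_n).
x=0.800000, w=0.800000: f=0.296000 → w ← 0.800000 + 0.18·0.296000 = 0.853280
x=0.980000, w=0.853280: f=0.315714 → w ← 0.853280 + 0.18·0.315714 = 0.910108
x=1.160000, w=0.910108: f=0.336740 → w ← 0.910108 + 0.18·0.336740 = 0.970722
x=1.340000, w=0.970722: f=0.359167 → w ← 0.970722 + 0.18·0.359167 = 1.035372
w(1.52) ≈ 1.0354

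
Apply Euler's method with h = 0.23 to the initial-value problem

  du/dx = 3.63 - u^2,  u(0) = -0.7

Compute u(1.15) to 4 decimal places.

Euler: u_{n+1} = u_n + h·f(x_n, u_n).
x=0.000000, u=-0.700000: f=3.140000 → u ← -0.700000 + 0.23·3.140000 = 0.022200
x=0.230000, u=0.022200: f=3.629507 → u ← 0.022200 + 0.23·3.629507 = 0.856987
x=0.460000, u=0.856987: f=2.895574 → u ← 0.856987 + 0.23·2.895574 = 1.522969
x=0.690000, u=1.522969: f=1.310567 → u ← 1.522969 + 0.23·1.310567 = 1.824399
x=0.920000, u=1.824399: f=0.301569 → u ← 1.824399 + 0.23·0.301569 = 1.893760
u(1.15) ≈ 1.8938

1.8938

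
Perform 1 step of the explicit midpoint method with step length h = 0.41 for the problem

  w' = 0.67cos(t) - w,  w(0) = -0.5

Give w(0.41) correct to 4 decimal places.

-0.1244

Midpoint: k1 = f(t_n, w_n); k2 = f(t_n + h/2, w_n + (h/2)·k1); w_{n+1} = w_n + h·k2.
t=0.000000, w=-0.500000:
  k1 = f(0.000000, -0.500000) = 1.170000
  k2 = f(0.205000, -0.260150) = 0.916121
  w ← -0.500000 + 0.41·0.916121 = -0.124390
w(0.41) ≈ -0.1244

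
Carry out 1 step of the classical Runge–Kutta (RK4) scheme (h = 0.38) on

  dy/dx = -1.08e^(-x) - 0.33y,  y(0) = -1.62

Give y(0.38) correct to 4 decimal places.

RK4: k1 = f(x_n, y_n); k2 = f(x_n + h/2, y_n + (h/2)·k1); k3 = f(x_n + h/2, y_n + (h/2)·k2); k4 = f(x_n + h, y_n + h·k3); y_{n+1} = y_n + (h/6)·(k1 + 2k2 + 2k3 + k4).
x=0.000000, y=-1.620000:
  k1 = f(0.000000, -1.620000) = -0.545400
  k2 = f(0.190000, -1.723626) = -0.324319
  k3 = f(0.190000, -1.681621) = -0.338181
  k4 = f(0.380000, -1.748509) = -0.161562
  y ← -1.620000 + (0.38/6)·(k1 + 2k2 + 2k3 + k4) = -1.748691
y(0.38) ≈ -1.7487

-1.7487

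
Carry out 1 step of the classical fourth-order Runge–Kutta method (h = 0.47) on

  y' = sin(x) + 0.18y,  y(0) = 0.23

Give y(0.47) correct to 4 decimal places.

0.3619

RK4: k1 = f(x_n, y_n); k2 = f(x_n + h/2, y_n + (h/2)·k1); k3 = f(x_n + h/2, y_n + (h/2)·k2); k4 = f(x_n + h, y_n + h·k3); y_{n+1} = y_n + (h/6)·(k1 + 2k2 + 2k3 + k4).
x=0.000000, y=0.230000:
  k1 = f(0.000000, 0.230000) = 0.041400
  k2 = f(0.235000, 0.239729) = 0.275994
  k3 = f(0.235000, 0.294859) = 0.285918
  k4 = f(0.470000, 0.364381) = 0.518475
  y ← 0.230000 + (0.47/6)·(k1 + 2k2 + 2k3 + k4) = 0.361890
y(0.47) ≈ 0.3619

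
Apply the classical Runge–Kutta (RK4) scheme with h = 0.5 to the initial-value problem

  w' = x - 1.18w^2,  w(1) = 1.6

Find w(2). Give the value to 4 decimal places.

1.2351

RK4: k1 = f(x_n, w_n); k2 = f(x_n + h/2, w_n + (h/2)·k1); k3 = f(x_n + h/2, w_n + (h/2)·k2); k4 = f(x_n + h, w_n + h·k3); w_{n+1} = w_n + (h/6)·(k1 + 2k2 + 2k3 + k4).
x=1.000000, w=1.600000:
  k1 = f(1.000000, 1.600000) = -2.020800
  k2 = f(1.250000, 1.094800) = -0.164333
  k3 = f(1.250000, 1.558917) = -1.617662
  k4 = f(1.500000, 0.791169) = 0.761380
  w ← 1.600000 + (0.5/6)·(k1 + 2k2 + 2k3 + k4) = 1.198049
x=1.500000, w=1.198049:
  k1 = f(1.500000, 1.198049) = -0.193680
  k2 = f(1.750000, 1.149629) = 0.190456
  k3 = f(1.750000, 1.245663) = -0.080979
  k4 = f(2.000000, 1.157560) = 0.418865
  w ← 1.198049 + (0.5/6)·(k1 + 2k2 + 2k3 + k4) = 1.235061
w(2) ≈ 1.2351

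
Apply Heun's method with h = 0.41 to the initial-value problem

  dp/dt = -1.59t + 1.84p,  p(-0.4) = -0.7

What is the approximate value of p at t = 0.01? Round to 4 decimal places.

Heun: k1 = f(t_n, p_n); k2 = f(t_n + h, p_n + h·k1); p_{n+1} = p_n + (h/2)·(k1 + k2).
t=-0.400000, p=-0.700000:
  k1 = f(-0.400000, -0.700000) = -0.652000
  k2 = f(0.010000, -0.967320) = -1.795769
  p ← -0.700000 + (0.41/2)·(-0.652000 + (-1.795769)) = -1.201793
p(0.01) ≈ -1.2018

-1.2018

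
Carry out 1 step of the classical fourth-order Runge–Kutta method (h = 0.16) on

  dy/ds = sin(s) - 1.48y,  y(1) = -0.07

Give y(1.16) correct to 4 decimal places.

RK4: k1 = f(s_n, y_n); k2 = f(s_n + h/2, y_n + (h/2)·k1); k3 = f(s_n + h/2, y_n + (h/2)·k2); k4 = f(s_n + h, y_n + h·k3); y_{n+1} = y_n + (h/6)·(k1 + 2k2 + 2k3 + k4).
s=1.000000, y=-0.070000:
  k1 = f(1.000000, -0.070000) = 0.945071
  k2 = f(1.080000, 0.005606) = 0.873661
  k3 = f(1.080000, -0.000107) = 0.882116
  k4 = f(1.160000, 0.071139) = 0.811518
  y ← -0.070000 + (0.16/6)·(k1 + 2k2 + 2k3 + k4) = 0.070484
y(1.16) ≈ 0.0705

0.0705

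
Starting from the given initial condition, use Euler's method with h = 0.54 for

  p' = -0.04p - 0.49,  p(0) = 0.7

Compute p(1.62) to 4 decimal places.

-0.1212

Euler: p_{n+1} = p_n + h·f(t_n, p_n).
t=0.000000, p=0.700000: f=-0.518000 → p ← 0.700000 + 0.54·(-0.518000) = 0.420280
t=0.540000, p=0.420280: f=-0.506811 → p ← 0.420280 + 0.54·(-0.506811) = 0.146602
t=1.080000, p=0.146602: f=-0.495864 → p ← 0.146602 + 0.54·(-0.495864) = -0.121165
p(1.62) ≈ -0.1212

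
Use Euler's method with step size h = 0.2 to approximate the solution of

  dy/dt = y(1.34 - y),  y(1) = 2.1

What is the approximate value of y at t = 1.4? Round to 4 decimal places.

1.6238

Euler: y_{n+1} = y_n + h·f(t_n, y_n).
t=1.000000, y=2.100000: f=-1.596000 → y ← 2.100000 + 0.2·(-1.596000) = 1.780800
t=1.200000, y=1.780800: f=-0.784977 → y ← 1.780800 + 0.2·(-0.784977) = 1.623805
y(1.4) ≈ 1.6238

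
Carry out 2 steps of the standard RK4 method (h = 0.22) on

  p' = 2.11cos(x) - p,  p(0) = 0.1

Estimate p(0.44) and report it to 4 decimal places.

0.7888

RK4: k1 = f(x_n, p_n); k2 = f(x_n + h/2, p_n + (h/2)·k1); k3 = f(x_n + h/2, p_n + (h/2)·k2); k4 = f(x_n + h, p_n + h·k3); p_{n+1} = p_n + (h/6)·(k1 + 2k2 + 2k3 + k4).
x=0.000000, p=0.100000:
  k1 = f(0.000000, 0.100000) = 2.010000
  k2 = f(0.110000, 0.321100) = 1.776147
  k3 = f(0.110000, 0.295376) = 1.801871
  k4 = f(0.220000, 0.496412) = 1.562732
  p ← 0.100000 + (0.22/6)·(k1 + 2k2 + 2k3 + k4) = 0.493388
x=0.220000, p=0.493388:
  k1 = f(0.220000, 0.493388) = 1.565755
  k2 = f(0.330000, 0.665621) = 1.330528
  k3 = f(0.330000, 0.639746) = 1.356403
  k4 = f(0.440000, 0.791797) = 1.117229
  p ← 0.493388 + (0.22/6)·(k1 + 2k2 + 2k3 + k4) = 0.788806
p(0.44) ≈ 0.7888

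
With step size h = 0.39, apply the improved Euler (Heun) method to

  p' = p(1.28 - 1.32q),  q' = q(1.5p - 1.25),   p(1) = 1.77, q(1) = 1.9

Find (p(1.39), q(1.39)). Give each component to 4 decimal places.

0.8781, 2.4971

Heun on (p,q): k1 = f(t_n, state_n); k2 = f(t_n + h, state_n + h·k1); state_{n+1} = state_n + (h/2)·(k1 + k2).
1.000000: (1.770000, 1.900000)
  k1 = (-2.173560, 2.669500)
  predictor → (0.922312, 2.941105)
  k2 = (-2.400093, 0.392542)
  → (0.878138, 2.497098)
(p(1.39), q(1.39)) ≈ (0.8781, 2.4971)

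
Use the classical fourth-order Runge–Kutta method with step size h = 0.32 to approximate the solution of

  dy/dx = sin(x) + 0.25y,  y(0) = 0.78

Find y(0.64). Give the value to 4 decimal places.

RK4: k1 = f(x_n, y_n); k2 = f(x_n + h/2, y_n + (h/2)·k1); k3 = f(x_n + h/2, y_n + (h/2)·k2); k4 = f(x_n + h, y_n + h·k3); y_{n+1} = y_n + (h/6)·(k1 + 2k2 + 2k3 + k4).
x=0.000000, y=0.780000:
  k1 = f(0.000000, 0.780000) = 0.195000
  k2 = f(0.160000, 0.811200) = 0.362118
  k3 = f(0.160000, 0.837939) = 0.368803
  k4 = f(0.320000, 0.898017) = 0.539071
  y ← 0.780000 + (0.32/6)·(k1 + 2k2 + 2k3 + k4) = 0.897115
x=0.320000, y=0.897115:
  k1 = f(0.320000, 0.897115) = 0.538845
  k2 = f(0.480000, 0.983331) = 0.707612
  k3 = f(0.480000, 1.010333) = 0.714362
  k4 = f(0.640000, 1.125711) = 0.878623
  y ← 0.897115 + (0.32/6)·(k1 + 2k2 + 2k3 + k4) = 1.124391
y(0.64) ≈ 1.1244

1.1244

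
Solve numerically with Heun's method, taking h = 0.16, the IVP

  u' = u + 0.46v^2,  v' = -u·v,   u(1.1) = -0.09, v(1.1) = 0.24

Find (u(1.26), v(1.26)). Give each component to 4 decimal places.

-0.1009, 0.2437

Heun on (u,v): k1 = f(x_n, state_n); k2 = f(x_n + h, state_n + h·k1); state_{n+1} = state_n + (h/2)·(k1 + k2).
1.100000: (-0.090000, 0.240000)
  k1 = (-0.063504, 0.021600)
  predictor → (-0.100161, 0.243456)
  k2 = (-0.072896, 0.024385)
  → (-0.100912, 0.243679)
(u(1.26), v(1.26)) ≈ (-0.1009, 0.2437)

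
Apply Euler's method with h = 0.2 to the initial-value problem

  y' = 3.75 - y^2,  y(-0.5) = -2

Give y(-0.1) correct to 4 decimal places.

Euler: y_{n+1} = y_n + h·f(x_n, y_n).
x=-0.500000, y=-2.000000: f=-0.250000 → y ← -2.000000 + 0.2·(-0.250000) = -2.050000
x=-0.300000, y=-2.050000: f=-0.452500 → y ← -2.050000 + 0.2·(-0.452500) = -2.140500
y(-0.1) ≈ -2.1405

-2.1405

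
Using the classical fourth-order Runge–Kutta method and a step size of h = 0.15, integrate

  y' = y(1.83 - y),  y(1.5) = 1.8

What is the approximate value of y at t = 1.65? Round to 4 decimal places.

RK4: k1 = f(t_n, y_n); k2 = f(t_n + h/2, y_n + (h/2)·k1); k3 = f(t_n + h/2, y_n + (h/2)·k2); k4 = f(t_n + h, y_n + h·k3); y_{n+1} = y_n + (h/6)·(k1 + 2k2 + 2k3 + k4).
t=1.500000, y=1.800000:
  k1 = f(1.500000, 1.800000) = 0.054000
  k2 = f(1.575000, 1.804050) = 0.046815
  k3 = f(1.575000, 1.803511) = 0.047773
  k4 = f(1.650000, 1.807166) = 0.041265
  y ← 1.800000 + (0.15/6)·(k1 + 2k2 + 2k3 + k4) = 1.807111
y(1.65) ≈ 1.8071

1.8071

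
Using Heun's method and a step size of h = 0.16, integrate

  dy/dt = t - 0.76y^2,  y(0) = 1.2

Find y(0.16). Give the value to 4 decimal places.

Heun: k1 = f(t_n, y_n); k2 = f(t_n + h, y_n + h·k1); y_{n+1} = y_n + (h/2)·(k1 + k2).
t=0.000000, y=1.200000:
  k1 = f(0.000000, 1.200000) = -1.094400
  k2 = f(0.160000, 1.024896) = -0.638313
  y ← 1.200000 + (0.16/2)·(-1.094400 + (-0.638313)) = 1.061383
y(0.16) ≈ 1.0614

1.0614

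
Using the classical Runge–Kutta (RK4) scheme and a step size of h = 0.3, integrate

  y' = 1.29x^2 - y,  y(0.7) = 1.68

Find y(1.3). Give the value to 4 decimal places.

1.5565

RK4: k1 = f(x_n, y_n); k2 = f(x_n + h/2, y_n + (h/2)·k1); k3 = f(x_n + h/2, y_n + (h/2)·k2); k4 = f(x_n + h, y_n + h·k3); y_{n+1} = y_n + (h/6)·(k1 + 2k2 + 2k3 + k4).
x=0.700000, y=1.680000:
  k1 = f(0.700000, 1.680000) = -1.047900
  k2 = f(0.850000, 1.522815) = -0.590790
  k3 = f(0.850000, 1.591382) = -0.659357
  k4 = f(1.000000, 1.482193) = -0.192193
  y ← 1.680000 + (0.3/6)·(k1 + 2k2 + 2k3 + k4) = 1.492981
x=1.000000, y=1.492981:
  k1 = f(1.000000, 1.492981) = -0.202981
  k2 = f(1.150000, 1.462534) = 0.243491
  k3 = f(1.150000, 1.529504) = 0.176521
  k4 = f(1.300000, 1.545937) = 0.634163
  y ← 1.492981 + (0.3/6)·(k1 + 2k2 + 2k3 + k4) = 1.556541
y(1.3) ≈ 1.5565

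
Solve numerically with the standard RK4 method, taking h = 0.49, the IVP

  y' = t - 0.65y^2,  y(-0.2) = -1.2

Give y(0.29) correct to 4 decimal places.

-1.9350

RK4: k1 = f(t_n, y_n); k2 = f(t_n + h/2, y_n + (h/2)·k1); k3 = f(t_n + h/2, y_n + (h/2)·k2); k4 = f(t_n + h, y_n + h·k3); y_{n+1} = y_n + (h/6)·(k1 + 2k2 + 2k3 + k4).
t=-0.200000, y=-1.200000:
  k1 = f(-0.200000, -1.200000) = -1.136000
  k2 = f(0.045000, -1.478320) = -1.375530
  k3 = f(0.045000, -1.537005) = -1.490549
  k4 = f(0.290000, -1.930369) = -2.132111
  y ← -1.200000 + (0.49/6)·(k1 + 2k2 + 2k3 + k4) = -1.935022
y(0.29) ≈ -1.9350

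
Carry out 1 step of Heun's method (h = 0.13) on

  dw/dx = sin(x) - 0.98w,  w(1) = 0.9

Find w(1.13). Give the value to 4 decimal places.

0.8992

Heun: k1 = f(x_n, w_n); k2 = f(x_n + h, w_n + h·k1); w_{n+1} = w_n + (h/2)·(k1 + k2).
x=1.000000, w=0.900000:
  k1 = f(1.000000, 0.900000) = -0.040529
  k2 = f(1.130000, 0.894731) = 0.027576
  w ← 0.900000 + (0.13/2)·(-0.040529 + 0.027576) = 0.899158
w(1.13) ≈ 0.8992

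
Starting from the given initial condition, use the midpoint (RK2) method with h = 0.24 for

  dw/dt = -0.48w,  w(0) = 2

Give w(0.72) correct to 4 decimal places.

1.4168

Midpoint: k1 = f(t_n, w_n); k2 = f(t_n + h/2, w_n + (h/2)·k1); w_{n+1} = w_n + h·k2.
t=0.000000, w=2.000000:
  k1 = f(0.000000, 2.000000) = -0.960000
  k2 = f(0.120000, 1.884800) = -0.904704
  w ← 2.000000 + 0.24·(-0.904704) = 1.782871
t=0.240000, w=1.782871:
  k1 = f(0.240000, 1.782871) = -0.855778
  k2 = f(0.360000, 1.680178) = -0.806485
  w ← 1.782871 + 0.24·(-0.806485) = 1.589315
t=0.480000, w=1.589315:
  k1 = f(0.480000, 1.589315) = -0.762871
  k2 = f(0.600000, 1.497770) = -0.718930
  w ← 1.589315 + 0.24·(-0.718930) = 1.416771
w(0.72) ≈ 1.4168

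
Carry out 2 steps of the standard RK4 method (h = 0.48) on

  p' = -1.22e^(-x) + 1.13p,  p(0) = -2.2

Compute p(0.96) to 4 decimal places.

-7.9815

RK4: k1 = f(x_n, p_n); k2 = f(x_n + h/2, p_n + (h/2)·k1); k3 = f(x_n + h/2, p_n + (h/2)·k2); k4 = f(x_n + h, p_n + h·k3); p_{n+1} = p_n + (h/6)·(k1 + 2k2 + 2k3 + k4).
x=0.000000, p=-2.200000:
  k1 = f(0.000000, -2.200000) = -3.706000
  k2 = f(0.240000, -3.089440) = -4.450753
  k3 = f(0.240000, -3.268181) = -4.652730
  k4 = f(0.480000, -4.433311) = -5.764557
  p ← -2.200000 + (0.48/6)·(k1 + 2k2 + 2k3 + k4) = -4.414202
x=0.480000, p=-4.414202:
  k1 = f(0.480000, -4.414202) = -5.742964
  k2 = f(0.720000, -5.792513) = -7.139378
  k3 = f(0.720000, -6.127653) = -7.518085
  k4 = f(0.960000, -8.022883) = -9.532987
  p ← -4.414202 + (0.48/6)·(k1 + 2k2 + 2k3 + k4) = -7.981472
p(0.96) ≈ -7.9815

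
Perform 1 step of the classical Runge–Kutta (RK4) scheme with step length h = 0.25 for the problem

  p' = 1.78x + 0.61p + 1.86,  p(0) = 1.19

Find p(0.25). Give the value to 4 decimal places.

RK4: k1 = f(x_n, p_n); k2 = f(x_n + h/2, p_n + (h/2)·k1); k3 = f(x_n + h/2, p_n + (h/2)·k2); k4 = f(x_n + h, p_n + h·k3); p_{n+1} = p_n + (h/6)·(k1 + 2k2 + 2k3 + k4).
x=0.000000, p=1.190000:
  k1 = f(0.000000, 1.190000) = 2.585900
  k2 = f(0.125000, 1.513238) = 3.005575
  k3 = f(0.125000, 1.565697) = 3.037575
  k4 = f(0.250000, 1.949394) = 3.494130
  p ← 1.190000 + (0.25/6)·(k1 + 2k2 + 2k3 + k4) = 1.946930
p(0.25) ≈ 1.9469

1.9469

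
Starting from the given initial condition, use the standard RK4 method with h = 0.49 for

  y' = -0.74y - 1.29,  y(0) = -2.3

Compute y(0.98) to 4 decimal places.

-2.0129

RK4: k1 = f(t_n, y_n); k2 = f(t_n + h/2, y_n + (h/2)·k1); k3 = f(t_n + h/2, y_n + (h/2)·k2); k4 = f(t_n + h, y_n + h·k3); y_{n+1} = y_n + (h/6)·(k1 + 2k2 + 2k3 + k4).
t=0.000000, y=-2.300000:
  k1 = f(0.000000, -2.300000) = 0.412000
  k2 = f(0.245000, -2.199060) = 0.337304
  k3 = f(0.245000, -2.217360) = 0.350847
  k4 = f(0.490000, -2.128085) = 0.284783
  y ← -2.300000 + (0.49/6)·(k1 + 2k2 + 2k3 + k4) = -2.130698
t=0.490000, y=-2.130698:
  k1 = f(0.490000, -2.130698) = 0.286717
  k2 = f(0.735000, -2.060452) = 0.234735
  k3 = f(0.735000, -2.073188) = 0.244159
  k4 = f(0.980000, -2.011060) = 0.198184
  y ← -2.130698 + (0.49/6)·(k1 + 2k2 + 2k3 + k4) = -2.012878
y(0.98) ≈ -2.0129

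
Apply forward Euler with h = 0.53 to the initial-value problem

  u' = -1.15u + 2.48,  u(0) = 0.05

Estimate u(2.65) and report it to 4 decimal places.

Euler: u_{n+1} = u_n + h·f(t_n, u_n).
t=0.000000, u=0.050000: f=2.422500 → u ← 0.050000 + 0.53·2.422500 = 1.333925
t=0.530000, u=1.333925: f=0.945986 → u ← 1.333925 + 0.53·0.945986 = 1.835298
t=1.060000, u=1.835298: f=0.369408 → u ← 1.835298 + 0.53·0.369408 = 2.031084
t=1.590000, u=2.031084: f=0.144254 → u ← 2.031084 + 0.53·0.144254 = 2.107538
t=2.120000, u=2.107538: f=0.056331 → u ← 2.107538 + 0.53·0.056331 = 2.137394
u(2.65) ≈ 2.1374

2.1374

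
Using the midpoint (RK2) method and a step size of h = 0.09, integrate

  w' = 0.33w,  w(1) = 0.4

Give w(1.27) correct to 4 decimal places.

Midpoint: k1 = f(t_n, w_n); k2 = f(t_n + h/2, w_n + (h/2)·k1); w_{n+1} = w_n + h·k2.
t=1.000000, w=0.400000:
  k1 = f(1.000000, 0.400000) = 0.132000
  k2 = f(1.045000, 0.405940) = 0.133960
  w ← 0.400000 + 0.09·0.133960 = 0.412056
t=1.090000, w=0.412056:
  k1 = f(1.090000, 0.412056) = 0.135979
  k2 = f(1.135000, 0.418175) = 0.137998
  w ← 0.412056 + 0.09·0.137998 = 0.424476
t=1.180000, w=0.424476:
  k1 = f(1.180000, 0.424476) = 0.140077
  k2 = f(1.225000, 0.430780) = 0.142157
  w ← 0.424476 + 0.09·0.142157 = 0.437270
w(1.27) ≈ 0.4373

0.4373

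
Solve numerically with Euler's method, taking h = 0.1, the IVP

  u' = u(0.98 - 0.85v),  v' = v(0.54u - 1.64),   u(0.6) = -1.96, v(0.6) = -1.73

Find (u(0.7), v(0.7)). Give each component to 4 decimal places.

Euler on (u,v): u_{n+1} = u_n + h·u', v_{n+1} = v_n + h·v'.
0.600000: (-1.960000, -1.730000); f=(-4.802980, 4.668232) → (-2.440298, -1.263177)
(u(0.7), v(0.7)) ≈ (-2.4403, -1.2632)

-2.4403, -1.2632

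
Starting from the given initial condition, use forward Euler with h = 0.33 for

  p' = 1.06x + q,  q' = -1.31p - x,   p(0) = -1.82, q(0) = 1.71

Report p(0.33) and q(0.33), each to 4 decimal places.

Euler on (p,q): p_{n+1} = p_n + h·p', q_{n+1} = q_n + h·q'.
0.000000: (-1.820000, 1.710000); f=(1.710000, 2.384200) → (-1.255700, 2.496786)
(p(0.33), q(0.33)) ≈ (-1.2557, 2.4968)

-1.2557, 2.4968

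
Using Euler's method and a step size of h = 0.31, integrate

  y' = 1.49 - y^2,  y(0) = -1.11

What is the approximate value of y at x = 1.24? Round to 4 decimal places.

Euler: y_{n+1} = y_n + h·f(x_n, y_n).
x=0.000000, y=-1.110000: f=0.257900 → y ← -1.110000 + 0.31·0.257900 = -1.030051
x=0.310000, y=-1.030051: f=0.428995 → y ← -1.030051 + 0.31·0.428995 = -0.897063
x=0.620000, y=-0.897063: f=0.685279 → y ← -0.897063 + 0.31·0.685279 = -0.684626
x=0.930000, y=-0.684626: f=1.021287 → y ← -0.684626 + 0.31·1.021287 = -0.368027
y(1.24) ≈ -0.3680

-0.3680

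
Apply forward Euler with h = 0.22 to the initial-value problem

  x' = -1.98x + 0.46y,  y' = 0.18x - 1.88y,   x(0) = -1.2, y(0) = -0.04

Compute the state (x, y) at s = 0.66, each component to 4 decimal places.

Euler on (x,y): x_{n+1} = x_n + h·x', y_{n+1} = y_n + h·y'.
0.000000: (-1.200000, -0.040000); f=(2.357600, -0.140800) → (-0.681328, -0.070976)
0.220000: (-0.681328, -0.070976); f=(1.316380, 0.010796) → (-0.391724, -0.068601)
0.440000: (-0.391724, -0.068601); f=(0.744058, 0.058459) → (-0.228032, -0.055740)
(x(0.66), y(0.66)) ≈ (-0.2280, -0.0557)

-0.2280, -0.0557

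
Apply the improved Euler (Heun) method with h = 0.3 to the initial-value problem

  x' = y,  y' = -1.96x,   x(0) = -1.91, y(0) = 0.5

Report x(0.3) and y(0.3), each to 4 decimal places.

Heun on (x,y): k1 = f(s_n, state_n); k2 = f(s_n + h, state_n + h·k1); state_{n+1} = state_n + (h/2)·(k1 + k2).
0.000000: (-1.910000, 0.500000)
  k1 = (0.500000, 3.743600)
  predictor → (-1.760000, 1.623080)
  k2 = (1.623080, 3.449600)
  → (-1.591538, 1.578980)
(x(0.3), y(0.3)) ≈ (-1.5915, 1.5790)

-1.5915, 1.5790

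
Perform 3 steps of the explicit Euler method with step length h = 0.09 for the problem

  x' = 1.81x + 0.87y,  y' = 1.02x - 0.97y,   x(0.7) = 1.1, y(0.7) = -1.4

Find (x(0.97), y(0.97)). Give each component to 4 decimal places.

1.3988, -0.7659

Euler on (x,y): x_{n+1} = x_n + h·x', y_{n+1} = y_n + h·y'.
0.700000: (1.100000, -1.400000); f=(0.773000, 2.480000) → (1.169570, -1.176800)
0.790000: (1.169570, -1.176800); f=(1.093106, 2.334457) → (1.267950, -0.966699)
0.880000: (1.267950, -0.966699); f=(1.453961, 2.231006) → (1.398806, -0.765908)
(x(0.97), y(0.97)) ≈ (1.3988, -0.7659)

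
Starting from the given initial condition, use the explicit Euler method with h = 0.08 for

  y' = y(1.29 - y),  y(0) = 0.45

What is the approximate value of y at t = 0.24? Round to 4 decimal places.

0.5432

Euler: y_{n+1} = y_n + h·f(t_n, y_n).
t=0.000000, y=0.450000: f=0.378000 → y ← 0.450000 + 0.08·0.378000 = 0.480240
t=0.080000, y=0.480240: f=0.388879 → y ← 0.480240 + 0.08·0.388879 = 0.511350
t=0.160000, y=0.511350: f=0.398163 → y ← 0.511350 + 0.08·0.398163 = 0.543203
y(0.24) ≈ 0.5432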